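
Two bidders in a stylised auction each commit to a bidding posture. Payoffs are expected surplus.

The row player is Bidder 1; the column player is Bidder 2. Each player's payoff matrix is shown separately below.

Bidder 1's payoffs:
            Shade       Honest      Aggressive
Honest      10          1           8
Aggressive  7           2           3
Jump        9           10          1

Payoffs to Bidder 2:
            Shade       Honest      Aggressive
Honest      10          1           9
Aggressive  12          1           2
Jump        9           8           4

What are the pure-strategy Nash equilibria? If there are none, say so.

Pure NE: (Honest, Shade)

Bidder 1 against Shade: payoffs 10, 7, 9 → best response Honest.
Bidder 1 against Honest: payoffs 1, 2, 10 → best response Jump.
Bidder 1 against Aggressive: payoffs 8, 3, 1 → best response Honest.
Bidder 2 against Honest: payoffs 10, 1, 9 → best response Shade.
Bidder 2 against Aggressive: payoffs 12, 1, 2 → best response Shade.
Bidder 2 against Jump: payoffs 9, 8, 4 → best response Shade.
Mutual best responses: (Honest, Shade).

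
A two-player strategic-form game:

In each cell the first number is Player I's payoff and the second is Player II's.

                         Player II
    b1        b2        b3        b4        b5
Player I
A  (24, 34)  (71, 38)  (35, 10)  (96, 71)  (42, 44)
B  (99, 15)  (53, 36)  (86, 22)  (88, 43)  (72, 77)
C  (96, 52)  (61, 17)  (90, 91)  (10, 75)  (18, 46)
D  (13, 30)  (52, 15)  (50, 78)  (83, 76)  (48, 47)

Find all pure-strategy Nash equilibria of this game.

The pure Nash equilibria are (A, b4) and (B, b5) and (C, b3).

Mark each player's best response to every combination of opponents' strategies; a profile where every player is best-responding is a pure Nash equilibrium.
Player I against b1: payoffs 24, 99, 96, 13 → best response B.
Player I against b2: payoffs 71, 53, 61, 52 → best response A.
Player I against b3: payoffs 35, 86, 90, 50 → best response C.
Player I against b4: payoffs 96, 88, 10, 83 → best response A.
Player I against b5: payoffs 42, 72, 18, 48 → best response B.
Player II against A: payoffs 34, 38, 10, 71, 44 → best response b4.
Player II against B: payoffs 15, 36, 22, 43, 77 → best response b5.
Player II against C: payoffs 52, 17, 91, 75, 46 → best response b3.
Player II against D: payoffs 30, 15, 78, 76, 47 → best response b3.
Mutual best responses: (A, b4); (B, b5); (C, b3).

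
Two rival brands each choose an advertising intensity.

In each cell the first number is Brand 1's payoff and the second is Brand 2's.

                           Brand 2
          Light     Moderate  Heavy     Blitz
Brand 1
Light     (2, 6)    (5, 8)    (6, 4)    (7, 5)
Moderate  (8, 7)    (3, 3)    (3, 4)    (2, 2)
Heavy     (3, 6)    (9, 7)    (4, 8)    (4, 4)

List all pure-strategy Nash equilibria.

For each player, find the best response to each opponent profile; mutual best responses are the pure NE.
Brand 1 against Light: payoffs 2, 8, 3 → best response Moderate.
Brand 1 against Moderate: payoffs 5, 3, 9 → best response Heavy.
Brand 1 against Heavy: payoffs 6, 3, 4 → best response Light.
Brand 1 against Blitz: payoffs 7, 2, 4 → best response Light.
Brand 2 against Light: payoffs 6, 8, 4, 5 → best response Moderate.
Brand 2 against Moderate: payoffs 7, 3, 4, 2 → best response Light.
Brand 2 against Heavy: payoffs 6, 7, 8, 4 → best response Heavy.
Mutual best responses: (Moderate, Light).

The unique pure-strategy Nash equilibrium is (Moderate, Light).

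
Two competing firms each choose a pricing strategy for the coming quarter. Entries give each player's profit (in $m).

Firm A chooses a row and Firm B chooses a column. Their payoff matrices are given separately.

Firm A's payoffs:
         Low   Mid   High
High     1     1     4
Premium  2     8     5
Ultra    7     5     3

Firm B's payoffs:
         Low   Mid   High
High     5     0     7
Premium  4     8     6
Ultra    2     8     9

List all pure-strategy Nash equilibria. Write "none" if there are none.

Firm A against Low: payoffs 1, 2, 7 → best response Ultra.
Firm A against Mid: payoffs 1, 8, 5 → best response Premium.
Firm A against High: payoffs 4, 5, 3 → best response Premium.
Firm B against High: payoffs 5, 0, 7 → best response High.
Firm B against Premium: payoffs 4, 8, 6 → best response Mid.
Firm B against Ultra: payoffs 2, 8, 9 → best response High.
Mutual best responses: (Premium, Mid).

The unique pure-strategy Nash equilibrium is (Premium, Mid).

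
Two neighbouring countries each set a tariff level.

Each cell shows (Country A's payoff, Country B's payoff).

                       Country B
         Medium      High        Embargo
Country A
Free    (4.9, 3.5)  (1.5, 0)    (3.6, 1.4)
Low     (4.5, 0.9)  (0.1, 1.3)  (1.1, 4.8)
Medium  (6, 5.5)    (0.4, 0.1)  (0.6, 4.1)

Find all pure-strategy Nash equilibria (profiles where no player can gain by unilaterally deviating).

Pure NE: (Medium, Medium)

Mark each player's best response to every combination of opponents' strategies; a profile where every player is best-responding is a pure Nash equilibrium.
Country A against Medium: payoffs 4.9, 4.5, 6 → best response Medium.
Country A against High: payoffs 1.5, 0.1, 0.4 → best response Free.
Country A against Embargo: payoffs 3.6, 1.1, 0.6 → best response Free.
Country B against Free: payoffs 3.5, 0, 1.4 → best response Medium.
Country B against Low: payoffs 0.9, 1.3, 4.8 → best response Embargo.
Country B against Medium: payoffs 5.5, 0.1, 4.1 → best response Medium.
Mutual best responses: (Medium, Medium).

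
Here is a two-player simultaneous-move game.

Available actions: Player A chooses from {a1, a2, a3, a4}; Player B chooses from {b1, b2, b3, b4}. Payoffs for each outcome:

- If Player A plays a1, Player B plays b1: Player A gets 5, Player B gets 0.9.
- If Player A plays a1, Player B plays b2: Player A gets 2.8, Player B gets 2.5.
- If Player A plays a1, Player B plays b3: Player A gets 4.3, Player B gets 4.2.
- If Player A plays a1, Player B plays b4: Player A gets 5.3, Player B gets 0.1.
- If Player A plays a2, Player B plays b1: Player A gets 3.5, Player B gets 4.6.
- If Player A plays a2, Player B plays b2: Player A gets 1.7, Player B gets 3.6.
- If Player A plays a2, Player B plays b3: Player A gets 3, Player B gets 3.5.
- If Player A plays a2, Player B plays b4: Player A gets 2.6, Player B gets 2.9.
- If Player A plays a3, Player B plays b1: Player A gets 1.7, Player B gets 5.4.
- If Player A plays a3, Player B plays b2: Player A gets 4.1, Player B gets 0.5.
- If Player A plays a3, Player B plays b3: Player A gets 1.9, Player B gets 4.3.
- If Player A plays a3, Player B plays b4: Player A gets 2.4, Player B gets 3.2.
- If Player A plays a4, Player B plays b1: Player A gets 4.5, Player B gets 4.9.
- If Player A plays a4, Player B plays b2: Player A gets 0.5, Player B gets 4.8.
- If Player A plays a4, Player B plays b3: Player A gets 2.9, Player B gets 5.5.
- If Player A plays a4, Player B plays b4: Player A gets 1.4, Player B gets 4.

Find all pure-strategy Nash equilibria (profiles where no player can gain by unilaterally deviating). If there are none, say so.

(a1, b1): Player B can switch to b2 (0.9 → 2.5). Not NE.
(a1, b2): Player A can switch to a3 (2.8 → 4.1). Not NE.
(a1, b3): Player A gets 4.3, best alternative 3; Player B gets 4.2, best alternative 2.5. No profitable deviation — NE.
(a1, b4): Player B can switch to b1 (0.1 → 0.9). Not NE.
(a2, b1): Player A can switch to a1 (3.5 → 5). Not NE.
(a2, b2): Player A can switch to a1 (1.7 → 2.8). Not NE.
(a2, b3): Player A can switch to a1 (3 → 4.3). Not NE.
(a2, b4): Player A can switch to a1 (2.6 → 5.3). Not NE.
(a3, b1): Player A can switch to a1 (1.7 → 5). Not NE.
(The remaining 7 profiles each have a profitable deviation by the same check.)

(a1, b3)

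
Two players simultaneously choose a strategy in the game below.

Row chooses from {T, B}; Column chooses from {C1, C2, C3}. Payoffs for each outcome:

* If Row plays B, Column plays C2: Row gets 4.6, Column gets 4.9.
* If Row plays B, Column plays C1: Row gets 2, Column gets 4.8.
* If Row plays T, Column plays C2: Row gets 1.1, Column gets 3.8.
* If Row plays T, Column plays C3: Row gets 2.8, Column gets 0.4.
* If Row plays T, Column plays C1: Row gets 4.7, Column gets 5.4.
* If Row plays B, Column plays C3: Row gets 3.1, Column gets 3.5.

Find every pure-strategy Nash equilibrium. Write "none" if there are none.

For each strategy profile, look for a profitable unilateral deviation.
(T, C1): Row gets 4.7, best alternative 2; Column gets 5.4, best alternative 3.8. No profitable deviation — NE.
(T, C2): Row can switch to B (1.1 → 4.6). Not NE.
(T, C3): Row can switch to B (2.8 → 3.1). Not NE.
(B, C1): Row can switch to T (2 → 4.7). Not NE.
(B, C2): Row gets 4.6, best alternative 1.1; Column gets 4.9, best alternative 4.8. No profitable deviation — NE.
(B, C3): Column can switch to C1 (3.5 → 4.8). Not NE.

The pure Nash equilibria are (T, C1) and (B, C2).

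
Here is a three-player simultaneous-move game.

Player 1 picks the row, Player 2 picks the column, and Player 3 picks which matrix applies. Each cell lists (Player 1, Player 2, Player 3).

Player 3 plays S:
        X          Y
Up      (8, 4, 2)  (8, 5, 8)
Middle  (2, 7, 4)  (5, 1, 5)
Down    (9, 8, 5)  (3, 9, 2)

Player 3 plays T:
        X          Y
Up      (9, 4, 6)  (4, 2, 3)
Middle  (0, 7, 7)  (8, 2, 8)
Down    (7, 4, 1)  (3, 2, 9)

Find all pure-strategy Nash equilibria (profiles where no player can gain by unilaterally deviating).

Player 1 against (X, S): payoffs 8, 2, 9 → best response Down.
Player 1 against (X, T): payoffs 9, 0, 7 → best response Up.
Player 1 against (Y, S): payoffs 8, 5, 3 → best response Up.
Player 1 against (Y, T): payoffs 4, 8, 3 → best response Middle.
Player 2 against (Up, S): payoffs 4, 5 → best response Y.
Player 2 against (Up, T): payoffs 4, 2 → best response X.
Player 2 against (Middle, S): payoffs 7, 1 → best response X.
Player 2 against (Middle, T): payoffs 7, 2 → best response X.
Player 2 against (Down, S): payoffs 8, 9 → best response Y.
Player 2 against (Down, T): payoffs 4, 2 → best response X.
Player 3 against (Up, X): payoffs 2, 6 → best response T.
Player 3 against (Up, Y): payoffs 8, 3 → best response S.
Player 3 against (Middle, X): payoffs 4, 7 → best response T.
Player 3 against (Middle, Y): payoffs 5, 8 → best response T.
Player 3 against (Down, X): payoffs 5, 1 → best response S.
Player 3 against (Down, Y): payoffs 2, 9 → best response T.
Mutual best responses: (Up, X, T); (Up, Y, S).

Pure-strategy Nash equilibria: (Up, X, T) and (Up, Y, S)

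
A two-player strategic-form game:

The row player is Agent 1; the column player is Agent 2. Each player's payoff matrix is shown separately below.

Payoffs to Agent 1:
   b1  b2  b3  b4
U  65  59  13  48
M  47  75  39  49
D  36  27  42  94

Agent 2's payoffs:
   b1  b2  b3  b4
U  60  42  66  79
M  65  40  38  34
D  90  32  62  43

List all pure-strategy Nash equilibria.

There is no pure-strategy Nash equilibrium.

Mark each player's best response to every combination of opponents' strategies; a profile where every player is best-responding is a pure Nash equilibrium.
Agent 1 against b1: payoffs 65, 47, 36 → best response U.
Agent 1 against b2: payoffs 59, 75, 27 → best response M.
Agent 1 against b3: payoffs 13, 39, 42 → best response D.
Agent 1 against b4: payoffs 48, 49, 94 → best response D.
Agent 2 against U: payoffs 60, 42, 66, 79 → best response b4.
Agent 2 against M: payoffs 65, 40, 38, 34 → best response b1.
Agent 2 against D: payoffs 90, 32, 62, 43 → best response b1.
No profile is a mutual best response for all players.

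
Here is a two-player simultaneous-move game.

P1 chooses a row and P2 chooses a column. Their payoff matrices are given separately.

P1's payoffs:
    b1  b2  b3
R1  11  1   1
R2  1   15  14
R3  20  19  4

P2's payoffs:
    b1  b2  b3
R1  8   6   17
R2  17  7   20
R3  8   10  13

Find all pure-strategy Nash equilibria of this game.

P1 against b1: payoffs 11, 1, 20 → best response R3.
P1 against b2: payoffs 1, 15, 19 → best response R3.
P1 against b3: payoffs 1, 14, 4 → best response R2.
P2 against R1: payoffs 8, 6, 17 → best response b3.
P2 against R2: payoffs 17, 7, 20 → best response b3.
P2 against R3: payoffs 8, 10, 13 → best response b3.
Mutual best responses: (R2, b3).

Pure NE: (R2, b3)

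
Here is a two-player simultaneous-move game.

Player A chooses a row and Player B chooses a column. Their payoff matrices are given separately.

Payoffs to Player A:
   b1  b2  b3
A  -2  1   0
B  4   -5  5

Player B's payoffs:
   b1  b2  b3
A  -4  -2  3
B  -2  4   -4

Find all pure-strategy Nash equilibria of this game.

Mark each player's best response to every combination of opponents' strategies; a profile where every player is best-responding is a pure Nash equilibrium.
Player A against b1: payoffs -2, 4 → best response B.
Player A against b2: payoffs 1, -5 → best response A.
Player A against b3: payoffs 0, 5 → best response B.
Player B against A: payoffs -4, -2, 3 → best response b3.
Player B against B: payoffs -2, 4, -4 → best response b2.
No profile is a mutual best response for all players.

There is no pure-strategy Nash equilibrium.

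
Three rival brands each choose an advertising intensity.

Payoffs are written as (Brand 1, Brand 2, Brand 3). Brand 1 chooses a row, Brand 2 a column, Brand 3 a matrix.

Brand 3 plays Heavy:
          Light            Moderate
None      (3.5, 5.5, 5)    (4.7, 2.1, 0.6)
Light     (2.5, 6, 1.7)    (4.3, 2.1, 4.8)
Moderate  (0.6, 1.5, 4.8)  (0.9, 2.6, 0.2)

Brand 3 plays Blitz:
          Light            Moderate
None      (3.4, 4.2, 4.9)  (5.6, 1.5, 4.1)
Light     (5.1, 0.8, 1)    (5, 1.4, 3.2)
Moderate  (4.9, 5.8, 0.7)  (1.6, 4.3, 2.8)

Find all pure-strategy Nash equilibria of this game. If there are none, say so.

The unique pure-strategy Nash equilibrium is (None, Light, Heavy).

(None, Light, Heavy): Brand 1 gets 3.5, best alternative 2.5; Brand 2 gets 5.5, best alternative 2.1; Brand 3 gets 5, best alternative 4.9. No profitable deviation — NE.
(None, Light, Blitz): Brand 1 can switch to Light (3.4 → 5.1). Not NE.
(None, Moderate, Heavy): Brand 2 can switch to Light (2.1 → 5.5). Not NE.
(None, Moderate, Blitz): Brand 2 can switch to Light (1.5 → 4.2). Not NE.
(Light, Light, Heavy): Brand 1 can switch to None (2.5 → 3.5). Not NE.
(Light, Light, Blitz): Brand 2 can switch to Moderate (0.8 → 1.4). Not NE.
(Light, Moderate, Heavy): Brand 1 can switch to None (4.3 → 4.7). Not NE.
(Light, Moderate, Blitz): Brand 1 can switch to None (5 → 5.6). Not NE.
(Moderate, Light, Heavy): Brand 1 can switch to None (0.6 → 3.5). Not NE.
(The remaining 3 profiles each have a profitable deviation by the same check.)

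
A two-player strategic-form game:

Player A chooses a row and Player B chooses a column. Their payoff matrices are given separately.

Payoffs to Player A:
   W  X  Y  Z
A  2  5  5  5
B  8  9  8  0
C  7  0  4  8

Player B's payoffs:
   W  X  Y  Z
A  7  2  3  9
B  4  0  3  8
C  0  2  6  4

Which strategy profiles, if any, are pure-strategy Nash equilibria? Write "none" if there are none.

(A, W): Player A can switch to B (2 → 8). Not NE.
(A, X): Player A can switch to B (5 → 9). Not NE.
(A, Y): Player A can switch to B (5 → 8). Not NE.
(A, Z): Player A can switch to C (5 → 8). Not NE.
(B, W): Player B can switch to Z (4 → 8). Not NE.
(B, X): Player B can switch to W (0 → 4). Not NE.
(B, Y): Player B can switch to W (3 → 4). Not NE.
(B, Z): Player A can switch to A (0 → 5). Not NE.
(C, W): Player A can switch to B (7 → 8). Not NE.
(C, X): Player A can switch to A (0 → 5). Not NE.
(The remaining 2 profiles each have a profitable deviation by the same check.)

There is no pure-strategy Nash equilibrium.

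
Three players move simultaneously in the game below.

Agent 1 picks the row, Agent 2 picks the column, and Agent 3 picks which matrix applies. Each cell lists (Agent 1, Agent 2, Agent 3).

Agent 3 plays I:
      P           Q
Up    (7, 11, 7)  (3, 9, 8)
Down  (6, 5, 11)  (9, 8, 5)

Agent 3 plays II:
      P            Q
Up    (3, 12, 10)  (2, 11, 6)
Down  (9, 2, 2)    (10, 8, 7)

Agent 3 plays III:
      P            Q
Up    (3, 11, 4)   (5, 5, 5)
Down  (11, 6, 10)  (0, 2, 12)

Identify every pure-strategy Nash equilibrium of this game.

Agent 1 against (P, I): payoffs 7, 6 → best response Up.
Agent 1 against (P, II): payoffs 3, 9 → best response Down.
Agent 1 against (P, III): payoffs 3, 11 → best response Down.
Agent 1 against (Q, I): payoffs 3, 9 → best response Down.
Agent 1 against (Q, II): payoffs 2, 10 → best response Down.
Agent 1 against (Q, III): payoffs 5, 0 → best response Up.
Agent 2 against (Up, I): payoffs 11, 9 → best response P.
Agent 2 against (Up, II): payoffs 12, 11 → best response P.
Agent 2 against (Up, III): payoffs 11, 5 → best response P.
Agent 2 against (Down, I): payoffs 5, 8 → best response Q.
Agent 2 against (Down, II): payoffs 2, 8 → best response Q.
Agent 2 against (Down, III): payoffs 6, 2 → best response P.
Agent 3 against (Up, P): payoffs 7, 10, 4 → best response II.
Agent 3 against (Up, Q): payoffs 8, 6, 5 → best response I.
Agent 3 against (Down, P): payoffs 11, 2, 10 → best response I.
Agent 3 against (Down, Q): payoffs 5, 7, 12 → best response III.
No profile is a mutual best response for all players.

This game has no pure Nash equilibrium.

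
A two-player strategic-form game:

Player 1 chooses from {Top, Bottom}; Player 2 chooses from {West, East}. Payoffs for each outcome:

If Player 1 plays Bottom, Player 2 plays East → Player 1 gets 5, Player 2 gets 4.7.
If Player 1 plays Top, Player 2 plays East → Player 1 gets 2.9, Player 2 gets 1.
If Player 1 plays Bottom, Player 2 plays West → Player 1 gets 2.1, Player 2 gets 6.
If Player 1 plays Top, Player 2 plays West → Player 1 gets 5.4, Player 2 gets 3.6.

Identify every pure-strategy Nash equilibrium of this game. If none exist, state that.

(Top, West): Player 1 gets 5.4, best alternative 2.1; Player 2 gets 3.6, best alternative 1. No profitable deviation — NE.
(Top, East): Player 1 can switch to Bottom (2.9 → 5). Not NE.
(Bottom, West): Player 1 can switch to Top (2.1 → 5.4). Not NE.
(Bottom, East): Player 2 can switch to West (4.7 → 6). Not NE.

The unique pure-strategy Nash equilibrium is (Top, West).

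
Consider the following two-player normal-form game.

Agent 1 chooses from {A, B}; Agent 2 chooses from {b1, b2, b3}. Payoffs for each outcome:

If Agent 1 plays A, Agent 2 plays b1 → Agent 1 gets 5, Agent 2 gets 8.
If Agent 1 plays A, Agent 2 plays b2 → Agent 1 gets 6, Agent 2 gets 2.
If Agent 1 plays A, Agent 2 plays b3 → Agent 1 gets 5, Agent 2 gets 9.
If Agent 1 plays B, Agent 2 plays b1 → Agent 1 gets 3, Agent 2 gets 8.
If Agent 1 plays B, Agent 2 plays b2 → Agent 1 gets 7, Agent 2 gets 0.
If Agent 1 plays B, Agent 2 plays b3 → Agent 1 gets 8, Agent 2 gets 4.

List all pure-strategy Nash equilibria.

This game has no pure Nash equilibrium.

(A, b1): Agent 2 can switch to b3 (8 → 9). Not NE.
(A, b2): Agent 1 can switch to B (6 → 7). Not NE.
(A, b3): Agent 1 can switch to B (5 → 8). Not NE.
(B, b1): Agent 1 can switch to A (3 → 5). Not NE.
(B, b2): Agent 2 can switch to b1 (0 → 8). Not NE.
(B, b3): Agent 2 can switch to b1 (4 → 8). Not NE.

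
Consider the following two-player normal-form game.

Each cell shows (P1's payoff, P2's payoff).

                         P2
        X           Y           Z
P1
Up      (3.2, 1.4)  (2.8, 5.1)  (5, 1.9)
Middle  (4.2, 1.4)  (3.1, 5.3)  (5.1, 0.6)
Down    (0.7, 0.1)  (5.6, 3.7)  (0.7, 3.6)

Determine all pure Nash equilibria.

(Up, X): P1 can switch to Middle (3.2 → 4.2). Not NE.
(Up, Y): P1 can switch to Middle (2.8 → 3.1). Not NE.
(Up, Z): P1 can switch to Middle (5 → 5.1). Not NE.
(Middle, X): P2 can switch to Y (1.4 → 5.3). Not NE.
(Middle, Y): P1 can switch to Down (3.1 → 5.6). Not NE.
(Middle, Z): P2 can switch to X (0.6 → 1.4). Not NE.
(Down, X): P1 can switch to Up (0.7 → 3.2). Not NE.
(Down, Y): P1 gets 5.6, best alternative 3.1; P2 gets 3.7, best alternative 3.6. No profitable deviation — NE.
(Down, Z): P1 can switch to Up (0.7 → 5). Not NE.

The unique pure-strategy Nash equilibrium is (Down, Y).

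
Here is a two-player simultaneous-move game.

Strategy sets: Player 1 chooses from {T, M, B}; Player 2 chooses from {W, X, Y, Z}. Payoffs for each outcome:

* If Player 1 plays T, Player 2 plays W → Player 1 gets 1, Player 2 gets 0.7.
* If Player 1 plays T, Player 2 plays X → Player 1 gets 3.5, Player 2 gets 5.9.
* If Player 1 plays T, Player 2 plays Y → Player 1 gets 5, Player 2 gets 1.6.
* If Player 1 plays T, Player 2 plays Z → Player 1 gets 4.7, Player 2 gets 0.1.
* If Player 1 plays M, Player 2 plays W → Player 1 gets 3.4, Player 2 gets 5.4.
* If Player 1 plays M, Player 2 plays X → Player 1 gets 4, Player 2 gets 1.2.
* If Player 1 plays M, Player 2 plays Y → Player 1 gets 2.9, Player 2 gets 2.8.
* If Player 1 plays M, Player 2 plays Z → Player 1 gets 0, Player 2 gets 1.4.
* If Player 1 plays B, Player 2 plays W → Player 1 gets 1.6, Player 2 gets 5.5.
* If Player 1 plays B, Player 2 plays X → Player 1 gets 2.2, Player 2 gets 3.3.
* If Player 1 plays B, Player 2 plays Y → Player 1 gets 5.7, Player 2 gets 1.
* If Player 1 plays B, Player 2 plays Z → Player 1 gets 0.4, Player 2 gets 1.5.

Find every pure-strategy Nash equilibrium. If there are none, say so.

Mark each player's best response to every combination of opponents' strategies; a profile where every player is best-responding is a pure Nash equilibrium.
Player 1 against W: payoffs 1, 3.4, 1.6 → best response M.
Player 1 against X: payoffs 3.5, 4, 2.2 → best response M.
Player 1 against Y: payoffs 5, 2.9, 5.7 → best response B.
Player 1 against Z: payoffs 4.7, 0, 0.4 → best response T.
Player 2 against T: payoffs 0.7, 5.9, 1.6, 0.1 → best response X.
Player 2 against M: payoffs 5.4, 1.2, 2.8, 1.4 → best response W.
Player 2 against B: payoffs 5.5, 3.3, 1, 1.5 → best response W.
Mutual best responses: (M, W).

The unique pure-strategy Nash equilibrium is (M, W).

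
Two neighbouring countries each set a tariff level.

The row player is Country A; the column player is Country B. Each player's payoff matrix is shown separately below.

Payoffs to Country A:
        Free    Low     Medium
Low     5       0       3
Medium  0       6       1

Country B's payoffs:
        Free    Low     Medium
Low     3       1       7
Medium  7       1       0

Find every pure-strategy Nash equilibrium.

Country A against Free: payoffs 5, 0 → best response Low.
Country A against Low: payoffs 0, 6 → best response Medium.
Country A against Medium: payoffs 3, 1 → best response Low.
Country B against Low: payoffs 3, 1, 7 → best response Medium.
Country B against Medium: payoffs 7, 1, 0 → best response Free.
Mutual best responses: (Low, Medium).

(Low, Medium)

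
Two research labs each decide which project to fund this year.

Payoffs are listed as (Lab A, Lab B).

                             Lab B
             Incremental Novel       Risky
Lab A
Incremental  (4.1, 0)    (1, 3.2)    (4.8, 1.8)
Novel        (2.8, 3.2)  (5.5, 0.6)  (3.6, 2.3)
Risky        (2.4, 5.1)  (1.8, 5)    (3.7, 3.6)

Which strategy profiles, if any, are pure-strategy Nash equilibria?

No pure-strategy Nash equilibrium.

Lab A against Incremental: payoffs 4.1, 2.8, 2.4 → best response Incremental.
Lab A against Novel: payoffs 1, 5.5, 1.8 → best response Novel.
Lab A against Risky: payoffs 4.8, 3.6, 3.7 → best response Incremental.
Lab B against Incremental: payoffs 0, 3.2, 1.8 → best response Novel.
Lab B against Novel: payoffs 3.2, 0.6, 2.3 → best response Incremental.
Lab B against Risky: payoffs 5.1, 5, 3.6 → best response Incremental.
No profile is a mutual best response for all players.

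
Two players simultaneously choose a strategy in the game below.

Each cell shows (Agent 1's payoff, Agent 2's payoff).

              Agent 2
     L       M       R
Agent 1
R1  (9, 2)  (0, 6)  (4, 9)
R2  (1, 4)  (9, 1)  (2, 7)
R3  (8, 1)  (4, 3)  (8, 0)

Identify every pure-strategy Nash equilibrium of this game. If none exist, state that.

No pure-strategy Nash equilibrium.

Agent 1 against L: payoffs 9, 1, 8 → best response R1.
Agent 1 against M: payoffs 0, 9, 4 → best response R2.
Agent 1 against R: payoffs 4, 2, 8 → best response R3.
Agent 2 against R1: payoffs 2, 6, 9 → best response R.
Agent 2 against R2: payoffs 4, 1, 7 → best response R.
Agent 2 against R3: payoffs 1, 3, 0 → best response M.
No profile is a mutual best response for all players.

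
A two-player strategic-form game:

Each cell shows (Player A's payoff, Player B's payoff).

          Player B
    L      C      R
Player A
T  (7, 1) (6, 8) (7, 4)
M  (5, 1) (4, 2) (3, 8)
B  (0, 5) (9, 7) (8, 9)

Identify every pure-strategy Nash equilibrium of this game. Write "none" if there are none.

Player A against L: payoffs 7, 5, 0 → best response T.
Player A against C: payoffs 6, 4, 9 → best response B.
Player A against R: payoffs 7, 3, 8 → best response B.
Player B against T: payoffs 1, 8, 4 → best response C.
Player B against M: payoffs 1, 2, 8 → best response R.
Player B against B: payoffs 5, 7, 9 → best response R.
Mutual best responses: (B, R).

Pure NE: (B, R)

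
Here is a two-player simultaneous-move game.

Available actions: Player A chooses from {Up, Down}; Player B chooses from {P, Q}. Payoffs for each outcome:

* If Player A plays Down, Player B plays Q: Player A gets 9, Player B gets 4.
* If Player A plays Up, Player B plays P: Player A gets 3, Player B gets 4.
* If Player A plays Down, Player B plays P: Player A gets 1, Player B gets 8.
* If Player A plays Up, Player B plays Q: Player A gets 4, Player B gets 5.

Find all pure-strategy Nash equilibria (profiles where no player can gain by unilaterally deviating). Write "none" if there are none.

Player A against P: payoffs 3, 1 → best response Up.
Player A against Q: payoffs 4, 9 → best response Down.
Player B against Up: payoffs 4, 5 → best response Q.
Player B against Down: payoffs 8, 4 → best response P.
No profile is a mutual best response for all players.

There is no pure-strategy Nash equilibrium.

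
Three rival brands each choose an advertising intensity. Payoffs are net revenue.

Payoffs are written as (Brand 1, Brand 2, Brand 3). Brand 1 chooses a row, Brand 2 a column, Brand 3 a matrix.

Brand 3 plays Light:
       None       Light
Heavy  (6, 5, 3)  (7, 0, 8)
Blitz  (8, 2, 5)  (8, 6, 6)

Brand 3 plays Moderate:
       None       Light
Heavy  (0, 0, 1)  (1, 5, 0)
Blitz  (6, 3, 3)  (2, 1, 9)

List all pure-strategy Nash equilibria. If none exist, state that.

For each strategy profile, look for a profitable unilateral deviation.
(Heavy, None, Light): Brand 1 can switch to Blitz (6 → 8). Not NE.
(Heavy, None, Moderate): Brand 1 can switch to Blitz (0 → 6). Not NE.
(Heavy, Light, Light): Brand 1 can switch to Blitz (7 → 8). Not NE.
(Heavy, Light, Moderate): Brand 1 can switch to Blitz (1 → 2). Not NE.
(Blitz, None, Light): Brand 2 can switch to Light (2 → 6). Not NE.
(Blitz, None, Moderate): Brand 3 can switch to Light (3 → 5). Not NE.
(The remaining 2 profiles each have a profitable deviation by the same check.)

There is no pure-strategy Nash equilibrium.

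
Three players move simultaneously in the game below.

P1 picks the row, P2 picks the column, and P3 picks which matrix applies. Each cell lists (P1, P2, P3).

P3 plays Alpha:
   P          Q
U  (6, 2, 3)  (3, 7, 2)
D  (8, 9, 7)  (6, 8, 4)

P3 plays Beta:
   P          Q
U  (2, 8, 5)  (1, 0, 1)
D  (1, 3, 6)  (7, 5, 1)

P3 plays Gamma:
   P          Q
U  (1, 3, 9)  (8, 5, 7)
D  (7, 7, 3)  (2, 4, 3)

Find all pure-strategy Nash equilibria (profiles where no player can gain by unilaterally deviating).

(U, P, Alpha): P1 can switch to D (6 → 8). Not NE.
(U, P, Beta): P3 can switch to Gamma (5 → 9). Not NE.
(U, P, Gamma): P1 can switch to D (1 → 7). Not NE.
(U, Q, Alpha): P1 can switch to D (3 → 6). Not NE.
(U, Q, Beta): P1 can switch to D (1 → 7). Not NE.
(U, Q, Gamma): P1 gets 8, best alternative 2; P2 gets 5, best alternative 3; P3 gets 7, best alternative 2. No profitable deviation — NE.
(D, P, Alpha): P1 gets 8, best alternative 6; P2 gets 9, best alternative 8; P3 gets 7, best alternative 6. No profitable deviation — NE.
(D, P, Beta): P1 can switch to U (1 → 2). Not NE.
(D, P, Gamma): P3 can switch to Alpha (3 → 7). Not NE.
(D, Q, Alpha): P2 can switch to P (8 → 9). Not NE.
(The remaining 2 profiles each have a profitable deviation by the same check.)

(U, Q, Gamma) and (D, P, Alpha)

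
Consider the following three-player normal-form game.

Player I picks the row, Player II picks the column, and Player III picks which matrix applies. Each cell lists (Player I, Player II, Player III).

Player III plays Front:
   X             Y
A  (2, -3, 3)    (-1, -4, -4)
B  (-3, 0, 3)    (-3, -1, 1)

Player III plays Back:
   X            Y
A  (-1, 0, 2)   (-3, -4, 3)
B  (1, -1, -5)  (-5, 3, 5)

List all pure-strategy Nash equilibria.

(A, X, Front)

(A, X, Front): Player I gets 2, best alternative -3; Player II gets -3, best alternative -4; Player III gets 3, best alternative 2. No profitable deviation — NE.
(A, X, Back): Player I can switch to B (-1 → 1). Not NE.
(A, Y, Front): Player II can switch to X (-4 → -3). Not NE.
(A, Y, Back): Player II can switch to X (-4 → 0). Not NE.
(B, X, Front): Player I can switch to A (-3 → 2). Not NE.
(B, X, Back): Player II can switch to Y (-1 → 3). Not NE.
(B, Y, Front): Player I can switch to A (-3 → -1). Not NE.
(B, Y, Back): Player I can switch to A (-5 → -3). Not NE.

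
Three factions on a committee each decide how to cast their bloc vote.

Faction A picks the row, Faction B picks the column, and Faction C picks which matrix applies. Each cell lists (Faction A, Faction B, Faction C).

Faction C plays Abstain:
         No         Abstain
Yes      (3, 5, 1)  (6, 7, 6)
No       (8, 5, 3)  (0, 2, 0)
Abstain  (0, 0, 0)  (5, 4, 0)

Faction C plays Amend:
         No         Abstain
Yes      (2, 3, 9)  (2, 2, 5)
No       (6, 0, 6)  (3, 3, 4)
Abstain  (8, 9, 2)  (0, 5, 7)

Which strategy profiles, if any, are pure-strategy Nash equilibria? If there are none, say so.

The pure Nash equilibria are (Yes, Abstain, Abstain), (No, Abstain, Amend), (Abstain, No, Amend).

For each strategy profile, look for a profitable unilateral deviation.
(Yes, No, Abstain): Faction A can switch to No (3 → 8). Not NE.
(Yes, No, Amend): Faction A can switch to No (2 → 6). Not NE.
(Yes, Abstain, Abstain): Faction A gets 6, best alternative 5; Faction B gets 7, best alternative 5; Faction C gets 6, best alternative 5. No profitable deviation — NE.
(Yes, Abstain, Amend): Faction A can switch to No (2 → 3). Not NE.
(No, No, Abstain): Faction C can switch to Amend (3 → 6). Not NE.
(No, No, Amend): Faction A can switch to Abstain (6 → 8). Not NE.
(No, Abstain, Abstain): Faction A can switch to Yes (0 → 6). Not NE.
(No, Abstain, Amend): Faction A gets 3, best alternative 2; Faction B gets 3, best alternative 0; Faction C gets 4, best alternative 0. No profitable deviation — NE.
(Abstain, No, Abstain): Faction A can switch to Yes (0 → 3). Not NE.
(Abstain, No, Amend): Faction A gets 8, best alternative 6; Faction B gets 9, best alternative 5; Faction C gets 2, best alternative 0. No profitable deviation — NE.
(Abstain, Abstain, Abstain): Faction A can switch to Yes (5 → 6). Not NE.
(Abstain, Abstain, Amend): Faction A can switch to Yes (0 → 2). Not NE.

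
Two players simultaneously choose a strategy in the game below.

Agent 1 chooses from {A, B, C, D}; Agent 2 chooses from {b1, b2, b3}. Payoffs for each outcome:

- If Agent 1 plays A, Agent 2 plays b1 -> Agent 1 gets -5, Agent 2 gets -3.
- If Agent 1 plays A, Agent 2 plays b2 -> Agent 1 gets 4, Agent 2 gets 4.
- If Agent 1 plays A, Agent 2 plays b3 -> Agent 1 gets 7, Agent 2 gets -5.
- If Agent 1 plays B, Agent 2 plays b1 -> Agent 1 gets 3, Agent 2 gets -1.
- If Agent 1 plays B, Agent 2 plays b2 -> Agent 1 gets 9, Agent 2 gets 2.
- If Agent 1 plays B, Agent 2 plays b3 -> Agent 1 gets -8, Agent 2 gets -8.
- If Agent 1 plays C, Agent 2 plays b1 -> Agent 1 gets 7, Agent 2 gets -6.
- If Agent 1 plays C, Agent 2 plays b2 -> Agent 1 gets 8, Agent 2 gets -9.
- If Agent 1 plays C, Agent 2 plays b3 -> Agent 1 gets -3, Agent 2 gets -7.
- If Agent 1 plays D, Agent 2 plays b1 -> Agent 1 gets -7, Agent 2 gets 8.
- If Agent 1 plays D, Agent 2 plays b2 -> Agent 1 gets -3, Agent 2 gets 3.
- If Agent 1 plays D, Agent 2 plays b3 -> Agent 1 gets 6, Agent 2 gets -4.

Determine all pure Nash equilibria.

Agent 1 against b1: payoffs -5, 3, 7, -7 → best response C.
Agent 1 against b2: payoffs 4, 9, 8, -3 → best response B.
Agent 1 against b3: payoffs 7, -8, -3, 6 → best response A.
Agent 2 against A: payoffs -3, 4, -5 → best response b2.
Agent 2 against B: payoffs -1, 2, -8 → best response b2.
Agent 2 against C: payoffs -6, -9, -7 → best response b1.
Agent 2 against D: payoffs 8, 3, -4 → best response b1.
Mutual best responses: (B, b2); (C, b1).

(B, b2) and (C, b1)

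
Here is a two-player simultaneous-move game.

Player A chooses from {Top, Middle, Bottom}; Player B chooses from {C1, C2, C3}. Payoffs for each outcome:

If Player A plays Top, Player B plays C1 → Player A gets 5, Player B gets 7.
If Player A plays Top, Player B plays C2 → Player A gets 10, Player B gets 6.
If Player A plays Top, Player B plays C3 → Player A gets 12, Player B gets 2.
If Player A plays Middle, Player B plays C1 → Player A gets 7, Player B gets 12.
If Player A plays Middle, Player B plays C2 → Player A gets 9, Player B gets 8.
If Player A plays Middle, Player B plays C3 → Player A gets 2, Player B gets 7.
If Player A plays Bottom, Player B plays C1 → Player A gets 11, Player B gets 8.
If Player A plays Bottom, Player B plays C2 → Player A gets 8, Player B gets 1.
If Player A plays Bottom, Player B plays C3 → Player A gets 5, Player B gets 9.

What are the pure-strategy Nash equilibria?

(Top, C1): Player A can switch to Middle (5 → 7). Not NE.
(Top, C2): Player B can switch to C1 (6 → 7). Not NE.
(Top, C3): Player B can switch to C1 (2 → 7). Not NE.
(Middle, C1): Player A can switch to Bottom (7 → 11). Not NE.
(Middle, C2): Player A can switch to Top (9 → 10). Not NE.
(Middle, C3): Player A can switch to Top (2 → 12). Not NE.
(Bottom, C1): Player B can switch to C3 (8 → 9). Not NE.
(Bottom, C2): Player A can switch to Top (8 → 10). Not NE.
(Bottom, C3): Player A can switch to Top (5 → 12). Not NE.

No pure-strategy Nash equilibrium.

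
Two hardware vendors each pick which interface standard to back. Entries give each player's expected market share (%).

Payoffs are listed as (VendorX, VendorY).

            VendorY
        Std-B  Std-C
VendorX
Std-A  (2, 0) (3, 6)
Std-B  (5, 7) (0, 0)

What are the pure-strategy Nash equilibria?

Pure-strategy Nash equilibria: (Std-A, Std-C) and (Std-B, Std-B)

For each player, find the best response to each opponent profile; mutual best responses are the pure NE.
VendorX against Std-B: payoffs 2, 5 → best response Std-B.
VendorX against Std-C: payoffs 3, 0 → best response Std-A.
VendorY against Std-A: payoffs 0, 6 → best response Std-C.
VendorY against Std-B: payoffs 7, 0 → best response Std-B.
Mutual best responses: (Std-A, Std-C); (Std-B, Std-B).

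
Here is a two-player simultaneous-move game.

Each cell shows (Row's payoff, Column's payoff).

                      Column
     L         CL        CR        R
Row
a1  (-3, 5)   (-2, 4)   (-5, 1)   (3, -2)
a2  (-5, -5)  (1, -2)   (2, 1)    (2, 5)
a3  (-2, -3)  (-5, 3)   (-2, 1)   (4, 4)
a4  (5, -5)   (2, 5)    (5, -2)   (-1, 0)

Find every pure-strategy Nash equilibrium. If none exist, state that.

(a3, R); (a4, CL)

Row against L: payoffs -3, -5, -2, 5 → best response a4.
Row against CL: payoffs -2, 1, -5, 2 → best response a4.
Row against CR: payoffs -5, 2, -2, 5 → best response a4.
Row against R: payoffs 3, 2, 4, -1 → best response a3.
Column against a1: payoffs 5, 4, 1, -2 → best response L.
Column against a2: payoffs -5, -2, 1, 5 → best response R.
Column against a3: payoffs -3, 3, 1, 4 → best response R.
Column against a4: payoffs -5, 5, -2, 0 → best response CL.
Mutual best responses: (a3, R); (a4, CL).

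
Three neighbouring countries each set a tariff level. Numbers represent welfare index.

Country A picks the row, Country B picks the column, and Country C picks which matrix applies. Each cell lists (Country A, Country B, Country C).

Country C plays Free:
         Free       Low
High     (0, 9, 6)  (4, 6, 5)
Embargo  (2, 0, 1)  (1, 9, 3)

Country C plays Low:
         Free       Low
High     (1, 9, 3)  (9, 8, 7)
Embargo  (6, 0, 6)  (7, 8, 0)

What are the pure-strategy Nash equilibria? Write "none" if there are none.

none

(High, Free, Free): Country A can switch to Embargo (0 → 2). Not NE.
(High, Free, Low): Country A can switch to Embargo (1 → 6). Not NE.
(High, Low, Free): Country B can switch to Free (6 → 9). Not NE.
(High, Low, Low): Country B can switch to Free (8 → 9). Not NE.
(Embargo, Free, Free): Country B can switch to Low (0 → 9). Not NE.
(Embargo, Free, Low): Country B can switch to Low (0 → 8). Not NE.
(Embargo, Low, Free): Country A can switch to High (1 → 4). Not NE.
(Embargo, Low, Low): Country A can switch to High (7 → 9). Not NE.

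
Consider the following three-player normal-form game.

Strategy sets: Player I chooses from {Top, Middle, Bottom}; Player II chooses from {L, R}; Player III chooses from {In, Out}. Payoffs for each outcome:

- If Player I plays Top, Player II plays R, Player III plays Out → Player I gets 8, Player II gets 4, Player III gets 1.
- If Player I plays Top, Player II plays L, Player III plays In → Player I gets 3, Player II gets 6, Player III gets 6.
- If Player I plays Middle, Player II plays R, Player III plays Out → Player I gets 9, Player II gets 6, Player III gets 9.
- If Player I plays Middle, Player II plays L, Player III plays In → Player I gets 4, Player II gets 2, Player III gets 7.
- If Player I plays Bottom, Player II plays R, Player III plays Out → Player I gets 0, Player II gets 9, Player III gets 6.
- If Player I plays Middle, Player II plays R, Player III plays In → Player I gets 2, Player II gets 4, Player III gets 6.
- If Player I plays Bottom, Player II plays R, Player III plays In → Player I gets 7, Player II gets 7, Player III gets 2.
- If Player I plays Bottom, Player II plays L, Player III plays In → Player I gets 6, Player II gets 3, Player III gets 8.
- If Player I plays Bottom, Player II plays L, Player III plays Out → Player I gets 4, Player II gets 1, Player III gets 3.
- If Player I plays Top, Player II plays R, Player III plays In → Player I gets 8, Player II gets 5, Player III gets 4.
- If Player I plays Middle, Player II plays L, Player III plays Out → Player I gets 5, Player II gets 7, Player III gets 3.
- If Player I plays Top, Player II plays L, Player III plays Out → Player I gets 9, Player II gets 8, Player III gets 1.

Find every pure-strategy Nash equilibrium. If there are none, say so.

(Top, L, In): Player I can switch to Middle (3 → 4). Not NE.
(Top, L, Out): Player III can switch to In (1 → 6). Not NE.
(Top, R, In): Player II can switch to L (5 → 6). Not NE.
(Top, R, Out): Player I can switch to Middle (8 → 9). Not NE.
(Middle, L, In): Player I can switch to Bottom (4 → 6). Not NE.
(Middle, L, Out): Player I can switch to Top (5 → 9). Not NE.
(Middle, R, In): Player I can switch to Top (2 → 8). Not NE.
(Middle, R, Out): Player II can switch to L (6 → 7). Not NE.
(Bottom, L, In): Player II can switch to R (3 → 7). Not NE.
(Bottom, L, Out): Player I can switch to Top (4 → 9). Not NE.
(Bottom, R, In): Player I can switch to Top (7 → 8). Not NE.
(Bottom, R, Out): Player I can switch to Top (0 → 8). Not NE.

There is no pure-strategy Nash equilibrium.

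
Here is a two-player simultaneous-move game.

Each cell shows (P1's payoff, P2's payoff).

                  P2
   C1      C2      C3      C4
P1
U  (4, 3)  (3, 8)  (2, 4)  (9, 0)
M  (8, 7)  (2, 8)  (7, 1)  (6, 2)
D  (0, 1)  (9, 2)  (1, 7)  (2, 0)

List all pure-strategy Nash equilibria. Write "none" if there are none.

For each strategy profile, look for a profitable unilateral deviation.
(U, C1): P1 can switch to M (4 → 8). Not NE.
(U, C2): P1 can switch to D (3 → 9). Not NE.
(U, C3): P1 can switch to M (2 → 7). Not NE.
(U, C4): P2 can switch to C1 (0 → 3). Not NE.
(M, C1): P2 can switch to C2 (7 → 8). Not NE.
(M, C2): P1 can switch to U (2 → 3). Not NE.
(M, C3): P2 can switch to C1 (1 → 7). Not NE.
(M, C4): P1 can switch to U (6 → 9). Not NE.
(The remaining 4 profiles each have a profitable deviation by the same check.)

There is no pure-strategy Nash equilibrium.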